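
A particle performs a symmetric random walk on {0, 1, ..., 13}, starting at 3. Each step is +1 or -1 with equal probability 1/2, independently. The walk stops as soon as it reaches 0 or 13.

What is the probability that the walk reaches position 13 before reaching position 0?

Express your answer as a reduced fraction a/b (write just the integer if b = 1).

Symmetric walk (p = 1/2): the harmonic-function argument gives P(hit 13 before 0 | start at 3) = a/N.
P = 3/13 = 3/13

Answer: 3/13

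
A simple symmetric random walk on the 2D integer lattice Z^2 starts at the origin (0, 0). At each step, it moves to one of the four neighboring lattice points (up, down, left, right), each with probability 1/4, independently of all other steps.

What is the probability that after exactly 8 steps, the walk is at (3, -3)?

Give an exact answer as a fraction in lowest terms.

Let h be the number of horizontal steps (so 8-h are vertical). To end at (3,-3) need (h+3)/2 right-steps and ((8-h)-3)/2 up-steps.
Sum over h with 3 ≤ h ≤ 5, h ≡ 1 (mod 2), 8-h ≡ 1 (mod 2):
h=3: C(8,3)·C(3,3)·C(5,1) = 56·1·5 = 280
h=5: C(8,5)·C(5,4)·C(3,0) = 56·5·1 = 280
Total favorable: 560
Total paths: 4^8 = 65536
P = 560/65536 = 35/4096

Answer: 35/4096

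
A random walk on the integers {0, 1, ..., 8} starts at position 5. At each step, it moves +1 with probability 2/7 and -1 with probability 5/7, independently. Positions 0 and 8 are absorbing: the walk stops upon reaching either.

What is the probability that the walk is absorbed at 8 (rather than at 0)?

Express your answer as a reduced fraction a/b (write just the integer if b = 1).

Biased walk: p = 2/7, q = 5/7, r = q/p = 5/2
Gambler's ruin: P(hit 8 before 0 | start at 5) = (1 - r^a)/(1 - r^N)
r^5 = 3125/32; r^8 = 390625/256
P = (1 - 3125/32) / (1 - 390625/256) = -3093/32 / -390369/256 = 8248/130123

Answer: 8248/130123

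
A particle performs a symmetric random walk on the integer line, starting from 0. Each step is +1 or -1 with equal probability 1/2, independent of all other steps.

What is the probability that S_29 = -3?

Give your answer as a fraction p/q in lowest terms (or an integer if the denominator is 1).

Answer: 67863915/536870912

Derivation:
To reach position -3 after 29 steps: need 13 steps of +1 and 16 of -1.
Favorable paths: C(29,13) = 67863915
Total paths: 2^29 = 536870912
P = 67863915/536870912 = 67863915/536870912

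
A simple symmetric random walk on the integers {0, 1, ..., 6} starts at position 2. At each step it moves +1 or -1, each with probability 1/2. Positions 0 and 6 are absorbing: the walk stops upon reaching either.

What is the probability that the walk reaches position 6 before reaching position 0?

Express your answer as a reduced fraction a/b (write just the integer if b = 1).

Answer: 1/3

Derivation:
Symmetric walk (p = 1/2): the harmonic-function argument gives P(hit 6 before 0 | start at 2) = a/N.
P = 2/6 = 1/3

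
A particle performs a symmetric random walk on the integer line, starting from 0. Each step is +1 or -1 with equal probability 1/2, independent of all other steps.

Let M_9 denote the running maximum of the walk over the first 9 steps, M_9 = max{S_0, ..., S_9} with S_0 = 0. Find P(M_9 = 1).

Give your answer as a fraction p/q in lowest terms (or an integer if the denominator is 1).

Let M_9 = max(S_0,...,S_9). Use the reflection principle: for j ≥ 1, #{paths with M_9 ≥ j} = #{S_9 ≥ j} + #{S_9 ≥ j+1}.
By reflection, #{M_9 ≥ 1} = #{S_9 ≥ 1} + #{S_9 ≥ 2} = 256 + 130 = 386.
#{M_9 ≥ 2} = #{S_9 ≥ 2} + #{S_9 ≥ 3} = 130 + 130 = 260.
#{M_9 = 1} = 386 - 260 = 126.
P(M_9 = 1) = 126/512 = 63/256

Answer: 63/256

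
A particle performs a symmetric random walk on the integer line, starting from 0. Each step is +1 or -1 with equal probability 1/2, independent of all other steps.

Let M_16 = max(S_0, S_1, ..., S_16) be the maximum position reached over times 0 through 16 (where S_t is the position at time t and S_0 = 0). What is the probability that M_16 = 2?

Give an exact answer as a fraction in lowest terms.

Let M_16 = max(S_0,...,S_16). Use the reflection principle: for j ≥ 1, #{paths with M_16 ≥ j} = #{S_16 ≥ j} + #{S_16 ≥ j+1}.
By reflection, #{M_16 ≥ 2} = #{S_16 ≥ 2} + #{S_16 ≥ 3} = 26333 + 14893 = 41226.
#{M_16 ≥ 3} = #{S_16 ≥ 3} + #{S_16 ≥ 4} = 14893 + 14893 = 29786.
#{M_16 = 2} = 41226 - 29786 = 11440.
P(M_16 = 2) = 11440/65536 = 715/4096

Answer: 715/4096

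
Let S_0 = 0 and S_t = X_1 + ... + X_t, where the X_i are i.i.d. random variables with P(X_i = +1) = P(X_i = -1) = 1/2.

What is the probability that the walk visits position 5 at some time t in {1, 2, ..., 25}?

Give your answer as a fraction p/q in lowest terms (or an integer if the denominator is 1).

Count via complement. Let g(t,s) = #length-t paths at position s with S_1..S_t all ≠ 5.
g(t,s) = g(t-1,s-1) + g(t-1,s+1) for s ≠ 5; g(t,5) = 0.
t=0: g(0,0)=1
t=1: g(1,-1)=1 g(1,1)=1
t=2: g(2,-2)=1 g(2,0)=2 g(2,2)=1
t=3: g(3,-3)=1 g(3,-1)=3 g(3,1)=3 g(3,3)=1
t=4: g(4,-4)=1 g(4,-2)=4 g(4,0)=6 g(4,2)=4 g(4,4)=1
t=5: g(5,-5)=1 g(5,-3)=5 g(5,-1)=10 g(5,1)=10 g(5,3)=5
t=6: g(6,-6)=1 g(6,-4)=6 g(6,-2)=15 g(6,0)=20 g(6,2)=15 g(6,4)=5
t=7: g(7,-7)=1 g(7,-5)=7 g(7,-3)=21 g(7,-1)=35 g(7,1)=35 g(7,3)=20
t=8: g(8,-8)=1 g(8,-6)=8 g(8,-4)=28 g(8,-2)=56 g(8,0)=70 g(8,2)=55 g(8,4)=20
t=9: g(9,-9)=1 g(9,-7)=9 g(9,-5)=36 g(9,-3)=84 g(9,-1)=126 g(9,1)=125 g(9,3)=75
t=10: g(10,-10)=1 g(10,-8)=10 g(10,-6)=45 g(10,-4)=120 g(10,-2)=210 g(10,0)=251 g(10,2)=200 g(10,4)=75
t=11: g(11,-11)=1 g(11,-9)=11 g(11,-7)=55 g(11,-5)=165 g(11,-3)=330 g(11,-1)=461 g(11,1)=451 g(11,3)=275
t=12: g(12,-12)=1 g(12,-10)=12 g(12,-8)=66 g(12,-6)=220 g(12,-4)=495 g(12,-2)=791 g(12,0)=912 g(12,2)=726 g(12,4)=275
t=13: g(13,-13)=1 g(13,-11)=13 g(13,-9)=78 g(13,-7)=286 g(13,-5)=715 g(13,-3)=1286 g(13,-1)=1703 g(13,1)=1638 g(13,3)=1001
t=14: g(14,-14)=1 g(14,-12)=14 g(14,-10)=91 g(14,-8)=364 g(14,-6)=1001 g(14,-4)=2001 g(14,-2)=2989 g(14,0)=3341 g(14,2)=2639 g(14,4)=1001
t=15: g(15,-15)=1 g(15,-13)=15 g(15,-11)=105 g(15,-9)=455 g(15,-7)=1365 g(15,-5)=3002 g(15,-3)=4990 g(15,-1)=6330 g(15,1)=5980 g(15,3)=3640
t=16: g(16,-16)=1 g(16,-14)=16 g(16,-12)=120 g(16,-10)=560 g(16,-8)=1820 g(16,-6)=4367 g(16,-4)=7992 g(16,-2)=11320 g(16,0)=12310 g(16,2)=9620 g(16,4)=3640
t=17: g(17,-17)=1 g(17,-15)=17 g(17,-13)=136 g(17,-11)=680 g(17,-9)=2380 g(17,-7)=6187 g(17,-5)=12359 g(17,-3)=19312 g(17,-1)=23630 g(17,1)=21930 g(17,3)=13260
t=18: g(18,-18)=1 g(18,-16)=18 g(18,-14)=153 g(18,-12)=816 g(18,-10)=3060 g(18,-8)=8567 g(18,-6)=18546 g(18,-4)=31671 g(18,-2)=42942 g(18,0)=45560 g(18,2)=35190 g(18,4)=13260
t=19: g(19,-19)=1 g(19,-17)=19 g(19,-15)=171 g(19,-13)=969 g(19,-11)=3876 g(19,-9)=11627 g(19,-7)=27113 g(19,-5)=50217 g(19,-3)=74613 g(19,-1)=88502 g(19,1)=80750 g(19,3)=48450
t=20: g(20,-20)=1 g(20,-18)=20 g(20,-16)=190 g(20,-14)=1140 g(20,-12)=4845 g(20,-10)=15503 g(20,-8)=38740 g(20,-6)=77330 g(20,-4)=124830 g(20,-2)=163115 g(20,0)=169252 g(20,2)=129200 g(20,4)=48450
t=21: g(21,-21)=1 g(21,-19)=21 g(21,-17)=210 g(21,-15)=1330 g(21,-13)=5985 g(21,-11)=20348 g(21,-9)=54243 g(21,-7)=116070 g(21,-5)=202160 g(21,-3)=287945 g(21,-1)=332367 g(21,1)=298452 g(21,3)=177650
t=22: g(22,-22)=1 g(22,-20)=22 g(22,-18)=231 g(22,-16)=1540 g(22,-14)=7315 g(22,-12)=26333 g(22,-10)=74591 g(22,-8)=170313 g(22,-6)=318230 g(22,-4)=490105 g(22,-2)=620312 g(22,0)=630819 g(22,2)=476102 g(22,4)=177650
t=23: g(23,-23)=1 g(23,-21)=23 g(23,-19)=253 g(23,-17)=1771 g(23,-15)=8855 g(23,-13)=33648 g(23,-11)=100924 g(23,-9)=244904 g(23,-7)=488543 g(23,-5)=808335 g(23,-3)=1110417 g(23,-1)=1251131 g(23,1)=1106921 g(23,3)=653752
t=24: g(24,-24)=1 g(24,-22)=24 g(24,-20)=276 g(24,-18)=2024 g(24,-16)=10626 g(24,-14)=42503 g(24,-12)=134572 g(24,-10)=345828 g(24,-8)=733447 g(24,-6)=1296878 g(24,-4)=1918752 g(24,-2)=2361548 g(24,0)=2358052 g(24,2)=1760673 g(24,4)=653752
t=25: g(25,-25)=1 g(25,-23)=25 g(25,-21)=300 g(25,-19)=2300 g(25,-17)=12650 g(25,-15)=53129 g(25,-13)=177075 g(25,-11)=480400 g(25,-9)=1079275 g(25,-7)=2030325 g(25,-5)=3215630 g(25,-3)=4280300 g(25,-1)=4719600 g(25,1)=4118725 g(25,3)=2414425
Paths never hitting 5: Σ_s g(25,s) = 22584160
Paths hitting 5: 2^25 - 22584160 = 10970272
P = 10970272/33554432 = 342821/1048576

Answer: 342821/1048576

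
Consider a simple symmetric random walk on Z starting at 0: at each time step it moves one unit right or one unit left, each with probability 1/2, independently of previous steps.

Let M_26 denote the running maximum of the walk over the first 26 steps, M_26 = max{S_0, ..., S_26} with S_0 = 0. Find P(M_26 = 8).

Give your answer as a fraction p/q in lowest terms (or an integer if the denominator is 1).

Let M_26 = max(S_0,...,S_26). Use the reflection principle: for j ≥ 1, #{paths with M_26 ≥ j} = #{S_26 ≥ j} + #{S_26 ≥ j+1}.
By reflection, #{M_26 ≥ 8} = #{S_26 ≥ 8} + #{S_26 ≥ 9} = 5658537 + 2533987 = 8192524.
#{M_26 ≥ 9} = #{S_26 ≥ 9} + #{S_26 ≥ 10} = 2533987 + 2533987 = 5067974.
#{M_26 = 8} = 8192524 - 5067974 = 3124550.
P(M_26 = 8) = 3124550/67108864 = 1562275/33554432

Answer: 1562275/33554432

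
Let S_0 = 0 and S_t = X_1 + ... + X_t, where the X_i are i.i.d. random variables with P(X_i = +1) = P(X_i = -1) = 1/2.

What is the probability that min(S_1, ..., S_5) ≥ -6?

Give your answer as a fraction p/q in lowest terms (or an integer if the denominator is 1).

Let f(t,s) = #length-t paths at position s with S_1..S_t all ≥ -6.
f(t,s) = f(t-1,s-1) + f(t-1,s+1) for s ≥ -6; f(t,s) = 0 for s < -6.
t=0: f(0,0)=1
t=1: f(1,-1)=1 f(1,1)=1
t=2: f(2,-2)=1 f(2,0)=2 f(2,2)=1
t=3: f(3,-3)=1 f(3,-1)=3 f(3,1)=3 f(3,3)=1
t=4: f(4,-4)=1 f(4,-2)=4 f(4,0)=6 f(4,2)=4 f(4,4)=1
t=5: f(5,-5)=1 f(5,-3)=5 f(5,-1)=10 f(5,1)=10 f(5,3)=5 f(5,5)=1
Σ_s f(5,s) = 32
P = 32/32 = 1

Answer: 1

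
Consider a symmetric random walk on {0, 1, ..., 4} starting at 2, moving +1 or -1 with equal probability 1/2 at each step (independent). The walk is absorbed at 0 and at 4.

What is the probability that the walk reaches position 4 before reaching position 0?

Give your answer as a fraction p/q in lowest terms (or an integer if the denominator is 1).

Answer: 1/2

Derivation:
Symmetric walk (p = 1/2): the harmonic-function argument gives P(hit 4 before 0 | start at 2) = a/N.
P = 2/4 = 1/2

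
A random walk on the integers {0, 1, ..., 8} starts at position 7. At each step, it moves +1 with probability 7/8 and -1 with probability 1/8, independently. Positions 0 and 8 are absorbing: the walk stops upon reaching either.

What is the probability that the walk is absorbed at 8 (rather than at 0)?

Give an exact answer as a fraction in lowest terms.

Answer: 960799/960800

Derivation:
Biased walk: p = 7/8, q = 1/8, r = q/p = 1/7
Gambler's ruin: P(hit 8 before 0 | start at 7) = (1 - r^a)/(1 - r^N)
r^7 = 1/823543; r^8 = 1/5764801
P = (1 - 1/823543) / (1 - 1/5764801) = 823542/823543 / 5764800/5764801 = 960799/960800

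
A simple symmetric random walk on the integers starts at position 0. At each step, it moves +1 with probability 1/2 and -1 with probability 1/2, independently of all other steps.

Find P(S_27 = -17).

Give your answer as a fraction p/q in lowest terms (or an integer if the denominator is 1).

To reach position -17 after 27 steps: need 5 steps of +1 and 22 of -1.
Favorable paths: C(27,5) = 80730
Total paths: 2^27 = 134217728
P = 80730/134217728 = 40365/67108864

Answer: 40365/67108864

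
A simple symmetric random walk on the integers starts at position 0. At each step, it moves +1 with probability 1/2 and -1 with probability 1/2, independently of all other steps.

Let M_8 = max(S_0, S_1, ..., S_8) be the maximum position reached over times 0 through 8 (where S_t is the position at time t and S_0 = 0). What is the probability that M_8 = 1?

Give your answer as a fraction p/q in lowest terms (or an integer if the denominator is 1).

Let M_8 = max(S_0,...,S_8). Use the reflection principle: for j ≥ 1, #{paths with M_8 ≥ j} = #{S_8 ≥ j} + #{S_8 ≥ j+1}.
By reflection, #{M_8 ≥ 1} = #{S_8 ≥ 1} + #{S_8 ≥ 2} = 93 + 93 = 186.
#{M_8 ≥ 2} = #{S_8 ≥ 2} + #{S_8 ≥ 3} = 93 + 37 = 130.
#{M_8 = 1} = 186 - 130 = 56.
P(M_8 = 1) = 56/256 = 7/32

Answer: 7/32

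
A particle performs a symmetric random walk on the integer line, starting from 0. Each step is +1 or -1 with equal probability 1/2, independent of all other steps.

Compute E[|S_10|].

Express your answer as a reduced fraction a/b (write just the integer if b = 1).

S_10 takes values m ≡ 0 (mod 2) with |m| ≤ 10; P(S_10=m) = C(10,(10+m)/2)/2^10.
Total paths: 2^10 = 1024
Distribution: P(S=-10)=1/1024, P(S=-8)=10/1024, P(S=-6)=45/1024, P(S=-4)=120/1024, P(S=-2)=210/1024, P(S=0)=252/1024, P(S=2)=210/1024, P(S=4)=120/1024, P(S=6)=45/1024, P(S=8)=10/1024, P(S=10)=1/1024
E[|S_10|] = Σ_m |m|·P(S_10=m) = 2520/1024 = 315/128

Answer: 315/128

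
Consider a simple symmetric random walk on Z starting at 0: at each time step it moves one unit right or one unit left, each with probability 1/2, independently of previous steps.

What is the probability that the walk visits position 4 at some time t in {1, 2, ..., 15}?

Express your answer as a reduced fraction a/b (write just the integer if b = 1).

Count via complement. Let g(t,s) = #length-t paths at position s with S_1..S_t all ≠ 4.
g(t,s) = g(t-1,s-1) + g(t-1,s+1) for s ≠ 4; g(t,4) = 0.
t=0: g(0,0)=1
t=1: g(1,-1)=1 g(1,1)=1
t=2: g(2,-2)=1 g(2,0)=2 g(2,2)=1
t=3: g(3,-3)=1 g(3,-1)=3 g(3,1)=3 g(3,3)=1
t=4: g(4,-4)=1 g(4,-2)=4 g(4,0)=6 g(4,2)=4
t=5: g(5,-5)=1 g(5,-3)=5 g(5,-1)=10 g(5,1)=10 g(5,3)=4
t=6: g(6,-6)=1 g(6,-4)=6 g(6,-2)=15 g(6,0)=20 g(6,2)=14
t=7: g(7,-7)=1 g(7,-5)=7 g(7,-3)=21 g(7,-1)=35 g(7,1)=34 g(7,3)=14
t=8: g(8,-8)=1 g(8,-6)=8 g(8,-4)=28 g(8,-2)=56 g(8,0)=69 g(8,2)=48
t=9: g(9,-9)=1 g(9,-7)=9 g(9,-5)=36 g(9,-3)=84 g(9,-1)=125 g(9,1)=117 g(9,3)=48
t=10: g(10,-10)=1 g(10,-8)=10 g(10,-6)=45 g(10,-4)=120 g(10,-2)=209 g(10,0)=242 g(10,2)=165
t=11: g(11,-11)=1 g(11,-9)=11 g(11,-7)=55 g(11,-5)=165 g(11,-3)=329 g(11,-1)=451 g(11,1)=407 g(11,3)=165
t=12: g(12,-12)=1 g(12,-10)=12 g(12,-8)=66 g(12,-6)=220 g(12,-4)=494 g(12,-2)=780 g(12,0)=858 g(12,2)=572
t=13: g(13,-13)=1 g(13,-11)=13 g(13,-9)=78 g(13,-7)=286 g(13,-5)=714 g(13,-3)=1274 g(13,-1)=1638 g(13,1)=1430 g(13,3)=572
t=14: g(14,-14)=1 g(14,-12)=14 g(14,-10)=91 g(14,-8)=364 g(14,-6)=1000 g(14,-4)=1988 g(14,-2)=2912 g(14,0)=3068 g(14,2)=2002
t=15: g(15,-15)=1 g(15,-13)=15 g(15,-11)=105 g(15,-9)=455 g(15,-7)=1364 g(15,-5)=2988 g(15,-3)=4900 g(15,-1)=5980 g(15,1)=5070 g(15,3)=2002
Paths never hitting 4: Σ_s g(15,s) = 22880
Paths hitting 4: 2^15 - 22880 = 9888
P = 9888/32768 = 309/1024

Answer: 309/1024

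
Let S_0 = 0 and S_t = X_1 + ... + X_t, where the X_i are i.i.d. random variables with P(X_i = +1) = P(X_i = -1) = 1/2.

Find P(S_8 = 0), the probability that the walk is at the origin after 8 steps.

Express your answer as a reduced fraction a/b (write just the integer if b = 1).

To return to 0 after 8 steps: need exactly 4 steps of +1 and 4 of -1.
Favorable paths: C(8,4) = 70
Total paths: 2^8 = 256
P = 70/256 = 35/128

Answer: 35/128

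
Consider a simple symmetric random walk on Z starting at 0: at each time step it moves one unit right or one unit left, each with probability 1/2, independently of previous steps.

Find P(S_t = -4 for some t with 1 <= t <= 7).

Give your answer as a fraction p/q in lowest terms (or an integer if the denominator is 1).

Count via complement. Let g(t,s) = #length-t paths at position s with S_1..S_t all ≠ -4.
g(t,s) = g(t-1,s-1) + g(t-1,s+1) for s ≠ -4; g(t,-4) = 0.
t=0: g(0,0)=1
t=1: g(1,-1)=1 g(1,1)=1
t=2: g(2,-2)=1 g(2,0)=2 g(2,2)=1
t=3: g(3,-3)=1 g(3,-1)=3 g(3,1)=3 g(3,3)=1
t=4: g(4,-2)=4 g(4,0)=6 g(4,2)=4 g(4,4)=1
t=5: g(5,-3)=4 g(5,-1)=10 g(5,1)=10 g(5,3)=5 g(5,5)=1
t=6: g(6,-2)=14 g(6,0)=20 g(6,2)=15 g(6,4)=6 g(6,6)=1
t=7: g(7,-3)=14 g(7,-1)=34 g(7,1)=35 g(7,3)=21 g(7,5)=7 g(7,7)=1
Paths never hitting -4: Σ_s g(7,s) = 112
Paths hitting -4: 2^7 - 112 = 16
P = 16/128 = 1/8

Answer: 1/8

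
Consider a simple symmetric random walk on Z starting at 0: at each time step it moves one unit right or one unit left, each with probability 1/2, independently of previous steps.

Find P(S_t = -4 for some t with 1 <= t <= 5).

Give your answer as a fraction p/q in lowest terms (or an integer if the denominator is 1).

Count via complement. Let g(t,s) = #length-t paths at position s with S_1..S_t all ≠ -4.
g(t,s) = g(t-1,s-1) + g(t-1,s+1) for s ≠ -4; g(t,-4) = 0.
t=0: g(0,0)=1
t=1: g(1,-1)=1 g(1,1)=1
t=2: g(2,-2)=1 g(2,0)=2 g(2,2)=1
t=3: g(3,-3)=1 g(3,-1)=3 g(3,1)=3 g(3,3)=1
t=4: g(4,-2)=4 g(4,0)=6 g(4,2)=4 g(4,4)=1
t=5: g(5,-3)=4 g(5,-1)=10 g(5,1)=10 g(5,3)=5 g(5,5)=1
Paths never hitting -4: Σ_s g(5,s) = 30
Paths hitting -4: 2^5 - 30 = 2
P = 2/32 = 1/16

Answer: 1/16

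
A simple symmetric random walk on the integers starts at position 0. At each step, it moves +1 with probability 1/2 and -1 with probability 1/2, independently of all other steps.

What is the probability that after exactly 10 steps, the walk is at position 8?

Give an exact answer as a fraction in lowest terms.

Answer: 5/512

Derivation:
To reach position 8 after 10 steps: need 9 steps of +1 and 1 of -1.
Favorable paths: C(10,9) = 10
Total paths: 2^10 = 1024
P = 10/1024 = 5/512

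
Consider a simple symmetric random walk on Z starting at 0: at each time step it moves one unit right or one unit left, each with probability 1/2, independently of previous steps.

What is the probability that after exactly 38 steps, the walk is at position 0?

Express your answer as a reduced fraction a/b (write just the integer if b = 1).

To return to 0 after 38 steps: need exactly 19 steps of +1 and 19 of -1.
Favorable paths: C(38,19) = 35345263800
Total paths: 2^38 = 274877906944
P = 35345263800/274877906944 = 4418157975/34359738368

Answer: 4418157975/34359738368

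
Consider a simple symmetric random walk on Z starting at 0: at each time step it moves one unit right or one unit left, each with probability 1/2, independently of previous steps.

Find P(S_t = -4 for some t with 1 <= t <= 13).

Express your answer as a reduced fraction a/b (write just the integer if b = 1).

Answer: 1093/4096

Derivation:
Count via complement. Let g(t,s) = #length-t paths at position s with S_1..S_t all ≠ -4.
g(t,s) = g(t-1,s-1) + g(t-1,s+1) for s ≠ -4; g(t,-4) = 0.
t=0: g(0,0)=1
t=1: g(1,-1)=1 g(1,1)=1
t=2: g(2,-2)=1 g(2,0)=2 g(2,2)=1
t=3: g(3,-3)=1 g(3,-1)=3 g(3,1)=3 g(3,3)=1
t=4: g(4,-2)=4 g(4,0)=6 g(4,2)=4 g(4,4)=1
t=5: g(5,-3)=4 g(5,-1)=10 g(5,1)=10 g(5,3)=5 g(5,5)=1
t=6: g(6,-2)=14 g(6,0)=20 g(6,2)=15 g(6,4)=6 g(6,6)=1
t=7: g(7,-3)=14 g(7,-1)=34 g(7,1)=35 g(7,3)=21 g(7,5)=7 g(7,7)=1
t=8: g(8,-2)=48 g(8,0)=69 g(8,2)=56 g(8,4)=28 g(8,6)=8 g(8,8)=1
t=9: g(9,-3)=48 g(9,-1)=117 g(9,1)=125 g(9,3)=84 g(9,5)=36 g(9,7)=9 g(9,9)=1
t=10: g(10,-2)=165 g(10,0)=242 g(10,2)=209 g(10,4)=120 g(10,6)=45 g(10,8)=10 g(10,10)=1
t=11: g(11,-3)=165 g(11,-1)=407 g(11,1)=451 g(11,3)=329 g(11,5)=165 g(11,7)=55 g(11,9)=11 g(11,11)=1
t=12: g(12,-2)=572 g(12,0)=858 g(12,2)=780 g(12,4)=494 g(12,6)=220 g(12,8)=66 g(12,10)=12 g(12,12)=1
t=13: g(13,-3)=572 g(13,-1)=1430 g(13,1)=1638 g(13,3)=1274 g(13,5)=714 g(13,7)=286 g(13,9)=78 g(13,11)=13 g(13,13)=1
Paths never hitting -4: Σ_s g(13,s) = 6006
Paths hitting -4: 2^13 - 6006 = 2186
P = 2186/8192 = 1093/4096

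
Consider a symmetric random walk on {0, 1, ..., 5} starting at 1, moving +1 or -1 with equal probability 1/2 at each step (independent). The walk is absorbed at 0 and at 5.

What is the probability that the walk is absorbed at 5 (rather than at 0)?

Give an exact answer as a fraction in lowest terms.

Answer: 1/5

Derivation:
Symmetric walk (p = 1/2): the harmonic-function argument gives P(hit 5 before 0 | start at 1) = a/N.
P = 1/5 = 1/5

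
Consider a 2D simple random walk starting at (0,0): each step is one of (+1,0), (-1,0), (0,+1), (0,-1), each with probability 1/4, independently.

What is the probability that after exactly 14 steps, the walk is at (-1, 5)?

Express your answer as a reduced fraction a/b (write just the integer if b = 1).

Let h be the number of horizontal steps (so 14-h are vertical). To end at (-1,5) need (h-1)/2 right-steps and ((14-h)+5)/2 up-steps.
Sum over h with 1 ≤ h ≤ 9, h ≡ 1 (mod 2), 14-h ≡ 1 (mod 2):
h=1: C(14,1)·C(1,0)·C(13,9) = 14·1·715 = 10010
h=3: C(14,3)·C(3,1)·C(11,8) = 364·3·165 = 180180
h=5: C(14,5)·C(5,2)·C(9,7) = 2002·10·36 = 720720
h=7: C(14,7)·C(7,3)·C(7,6) = 3432·35·7 = 840840
h=9: C(14,9)·C(9,4)·C(5,5) = 2002·126·1 = 252252
Total favorable: 2004002
Total paths: 4^14 = 268435456
P = 2004002/268435456 = 1002001/134217728

Answer: 1002001/134217728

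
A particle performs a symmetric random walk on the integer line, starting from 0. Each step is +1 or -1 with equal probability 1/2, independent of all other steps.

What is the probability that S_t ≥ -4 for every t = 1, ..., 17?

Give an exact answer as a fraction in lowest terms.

Let f(t,s) = #length-t paths at position s with S_1..S_t all ≥ -4.
f(t,s) = f(t-1,s-1) + f(t-1,s+1) for s ≥ -4; f(t,s) = 0 for s < -4.
t=0: f(0,0)=1
t=1: f(1,-1)=1 f(1,1)=1
t=2: f(2,-2)=1 f(2,0)=2 f(2,2)=1
t=3: f(3,-3)=1 f(3,-1)=3 f(3,1)=3 f(3,3)=1
t=4: f(4,-4)=1 f(4,-2)=4 f(4,0)=6 f(4,2)=4 f(4,4)=1
t=5: f(5,-3)=5 f(5,-1)=10 f(5,1)=10 f(5,3)=5 f(5,5)=1
t=6: f(6,-4)=5 f(6,-2)=15 f(6,0)=20 f(6,2)=15 f(6,4)=6 f(6,6)=1
t=7: f(7,-3)=20 f(7,-1)=35 f(7,1)=35 f(7,3)=21 f(7,5)=7 f(7,7)=1
t=8: f(8,-4)=20 f(8,-2)=55 f(8,0)=70 f(8,2)=56 f(8,4)=28 f(8,6)=8 f(8,8)=1
t=9: f(9,-3)=75 f(9,-1)=125 f(9,1)=126 f(9,3)=84 f(9,5)=36 f(9,7)=9 f(9,9)=1
t=10: f(10,-4)=75 f(10,-2)=200 f(10,0)=251 f(10,2)=210 f(10,4)=120 f(10,6)=45 f(10,8)=10 f(10,10)=1
t=11: f(11,-3)=275 f(11,-1)=451 f(11,1)=461 f(11,3)=330 f(11,5)=165 f(11,7)=55 f(11,9)=11 f(11,11)=1
t=12: f(12,-4)=275 f(12,-2)=726 f(12,0)=912 f(12,2)=791 f(12,4)=495 f(12,6)=220 f(12,8)=66 f(12,10)=12 f(12,12)=1
t=13: f(13,-3)=1001 f(13,-1)=1638 f(13,1)=1703 f(13,3)=1286 f(13,5)=715 f(13,7)=286 f(13,9)=78 f(13,11)=13 f(13,13)=1
t=14: f(14,-4)=1001 f(14,-2)=2639 f(14,0)=3341 f(14,2)=2989 f(14,4)=2001 f(14,6)=1001 f(14,8)=364 f(14,10)=91 f(14,12)=14 f(14,14)=1
t=15: f(15,-3)=3640 f(15,-1)=5980 f(15,1)=6330 f(15,3)=4990 f(15,5)=3002 f(15,7)=1365 f(15,9)=455 f(15,11)=105 f(15,13)=15 f(15,15)=1
t=16: f(16,-4)=3640 f(16,-2)=9620 f(16,0)=12310 f(16,2)=11320 f(16,4)=7992 f(16,6)=4367 f(16,8)=1820 f(16,10)=560 f(16,12)=120 f(16,14)=16 f(16,16)=1
t=17: f(17,-3)=13260 f(17,-1)=21930 f(17,1)=23630 f(17,3)=19312 f(17,5)=12359 f(17,7)=6187 f(17,9)=2380 f(17,11)=680 f(17,13)=136 f(17,15)=17 f(17,17)=1
Σ_s f(17,s) = 99892
P = 99892/131072 = 24973/32768

Answer: 24973/32768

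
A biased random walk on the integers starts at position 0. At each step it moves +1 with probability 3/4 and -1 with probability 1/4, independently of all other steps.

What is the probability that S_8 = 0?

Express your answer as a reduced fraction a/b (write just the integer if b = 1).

Answer: 2835/32768

Derivation:
To be at 0 after 8 steps: need exactly 4 steps of +1 and 4 of -1.
Number of such sequences: C(8,4) = 70
Each has probability (3/4)^4 · (1/4)^4 = 81/65536
P = 70 · 81/65536 = 2835/32768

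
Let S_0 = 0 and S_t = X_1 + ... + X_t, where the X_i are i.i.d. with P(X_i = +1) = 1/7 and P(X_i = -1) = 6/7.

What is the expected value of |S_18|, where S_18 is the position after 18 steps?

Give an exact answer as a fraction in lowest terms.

S_18 takes values m ≡ 0 (mod 2) with |m| ≤ 18; P(S_18=m) = C(18,(18+m)/2) · (1/7)^((18+m)/2) · (6/7)^((18-m)/2).
Distribution: P(S=-18)=101559956668416/1628413597910449, P(S=-16)=304679870005248/1628413597910449, P(S=-14)=431629815840768/1628413597910449, P(S=-12)=383670947414016/1628413597910449, P(S=-10)=239794342133760/1628413597910449, P(S=-8)=15986289475584/232630513987207, P(S=-6)=5772826755072/232630513987207, P(S=-4)=11545653510144/1628413597910449, P(S=-2)=2645878929408/1628413597910449, P(S=0)=489977579520/1628413597910449, P(S=2)=73496636928/1628413597910449, P(S=4)=8908683264/1628413597910449, P(S=6)=123731712/232630513987207, P(S=8)=9517824/232630513987207, P(S=10)=3965760/1628413597910449, P(S=12)=176256/1628413597910449, P(S=14)=5508/1628413597910449, P(S=16)=108/1628413597910449, P(S=18)=1/1628413597910449
E[|S_18|] = Σ_m |m|·P(S_18=m) = 20937123058025610/1628413597910449

Answer: 20937123058025610/1628413597910449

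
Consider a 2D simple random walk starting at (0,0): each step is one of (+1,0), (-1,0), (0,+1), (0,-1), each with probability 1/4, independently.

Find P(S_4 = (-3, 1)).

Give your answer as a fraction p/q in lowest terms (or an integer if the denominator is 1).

Let h be the number of horizontal steps (so 4-h are vertical). To end at (-3,1) need (h-3)/2 right-steps and ((4-h)+1)/2 up-steps.
Sum over h with 3 ≤ h ≤ 3, h ≡ 1 (mod 2), 4-h ≡ 1 (mod 2):
h=3: C(4,3)·C(3,0)·C(1,1) = 4·1·1 = 4
Total favorable: 4
Total paths: 4^4 = 256
P = 4/256 = 1/64

Answer: 1/64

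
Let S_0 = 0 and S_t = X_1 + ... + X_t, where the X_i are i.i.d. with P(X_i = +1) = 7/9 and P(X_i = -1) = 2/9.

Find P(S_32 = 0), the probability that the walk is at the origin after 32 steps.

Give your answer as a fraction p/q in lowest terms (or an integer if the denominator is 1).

To be at 0 after 32 steps: need exactly 16 steps of +1 and 16 of -1.
Number of such sequences: C(32,16) = 601080390
Each has probability (7/9)^16 · (2/9)^16 = 2177953337809371136/3433683820292512484657849089281
P = 601080390 · 2177953337809371136/3433683820292512484657849089281 = 145458337965806505342402560/381520424476945831628649898809

Answer: 145458337965806505342402560/381520424476945831628649898809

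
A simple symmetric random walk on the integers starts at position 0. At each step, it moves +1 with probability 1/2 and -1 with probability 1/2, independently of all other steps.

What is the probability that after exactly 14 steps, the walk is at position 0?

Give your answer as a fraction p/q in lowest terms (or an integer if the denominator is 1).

To return to 0 after 14 steps: need exactly 7 steps of +1 and 7 of -1.
Favorable paths: C(14,7) = 3432
Total paths: 2^14 = 16384
P = 3432/16384 = 429/2048

Answer: 429/2048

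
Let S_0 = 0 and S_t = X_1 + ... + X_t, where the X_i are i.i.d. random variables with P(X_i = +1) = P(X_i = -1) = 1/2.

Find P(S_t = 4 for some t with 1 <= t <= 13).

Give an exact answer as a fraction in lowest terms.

Count via complement. Let g(t,s) = #length-t paths at position s with S_1..S_t all ≠ 4.
g(t,s) = g(t-1,s-1) + g(t-1,s+1) for s ≠ 4; g(t,4) = 0.
t=0: g(0,0)=1
t=1: g(1,-1)=1 g(1,1)=1
t=2: g(2,-2)=1 g(2,0)=2 g(2,2)=1
t=3: g(3,-3)=1 g(3,-1)=3 g(3,1)=3 g(3,3)=1
t=4: g(4,-4)=1 g(4,-2)=4 g(4,0)=6 g(4,2)=4
t=5: g(5,-5)=1 g(5,-3)=5 g(5,-1)=10 g(5,1)=10 g(5,3)=4
t=6: g(6,-6)=1 g(6,-4)=6 g(6,-2)=15 g(6,0)=20 g(6,2)=14
t=7: g(7,-7)=1 g(7,-5)=7 g(7,-3)=21 g(7,-1)=35 g(7,1)=34 g(7,3)=14
t=8: g(8,-8)=1 g(8,-6)=8 g(8,-4)=28 g(8,-2)=56 g(8,0)=69 g(8,2)=48
t=9: g(9,-9)=1 g(9,-7)=9 g(9,-5)=36 g(9,-3)=84 g(9,-1)=125 g(9,1)=117 g(9,3)=48
t=10: g(10,-10)=1 g(10,-8)=10 g(10,-6)=45 g(10,-4)=120 g(10,-2)=209 g(10,0)=242 g(10,2)=165
t=11: g(11,-11)=1 g(11,-9)=11 g(11,-7)=55 g(11,-5)=165 g(11,-3)=329 g(11,-1)=451 g(11,1)=407 g(11,3)=165
t=12: g(12,-12)=1 g(12,-10)=12 g(12,-8)=66 g(12,-6)=220 g(12,-4)=494 g(12,-2)=780 g(12,0)=858 g(12,2)=572
t=13: g(13,-13)=1 g(13,-11)=13 g(13,-9)=78 g(13,-7)=286 g(13,-5)=714 g(13,-3)=1274 g(13,-1)=1638 g(13,1)=1430 g(13,3)=572
Paths never hitting 4: Σ_s g(13,s) = 6006
Paths hitting 4: 2^13 - 6006 = 2186
P = 2186/8192 = 1093/4096

Answer: 1093/4096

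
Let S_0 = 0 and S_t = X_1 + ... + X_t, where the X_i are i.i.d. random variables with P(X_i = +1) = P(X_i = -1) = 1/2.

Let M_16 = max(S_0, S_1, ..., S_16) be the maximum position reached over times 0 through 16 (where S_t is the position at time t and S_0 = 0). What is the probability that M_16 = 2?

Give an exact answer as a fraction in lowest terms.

Answer: 715/4096

Derivation:
Let M_16 = max(S_0,...,S_16). Use the reflection principle: for j ≥ 1, #{paths with M_16 ≥ j} = #{S_16 ≥ j} + #{S_16 ≥ j+1}.
By reflection, #{M_16 ≥ 2} = #{S_16 ≥ 2} + #{S_16 ≥ 3} = 26333 + 14893 = 41226.
#{M_16 ≥ 3} = #{S_16 ≥ 3} + #{S_16 ≥ 4} = 14893 + 14893 = 29786.
#{M_16 = 2} = 41226 - 29786 = 11440.
P(M_16 = 2) = 11440/65536 = 715/4096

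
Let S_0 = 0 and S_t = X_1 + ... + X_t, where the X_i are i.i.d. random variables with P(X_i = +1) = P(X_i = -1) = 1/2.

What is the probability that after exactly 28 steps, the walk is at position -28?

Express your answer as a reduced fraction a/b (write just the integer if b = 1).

To reach position -28 after 28 steps: need 0 steps of +1 and 28 of -1.
Favorable paths: C(28,0) = 1
Total paths: 2^28 = 268435456
P = 1/268435456 = 1/268435456

Answer: 1/268435456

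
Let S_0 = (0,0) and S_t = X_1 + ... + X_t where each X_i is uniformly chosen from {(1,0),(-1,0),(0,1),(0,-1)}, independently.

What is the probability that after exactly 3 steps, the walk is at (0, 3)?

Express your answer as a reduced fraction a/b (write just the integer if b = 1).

Answer: 1/64

Derivation:
Let h be the number of horizontal steps (so 3-h are vertical). To end at (0,3) need (h+0)/2 right-steps and ((3-h)+3)/2 up-steps.
Sum over h with 0 ≤ h ≤ 0, h ≡ 0 (mod 2), 3-h ≡ 1 (mod 2):
h=0: C(3,0)·C(0,0)·C(3,3) = 1·1·1 = 1
Total favorable: 1
Total paths: 4^3 = 64
P = 1/64 = 1/64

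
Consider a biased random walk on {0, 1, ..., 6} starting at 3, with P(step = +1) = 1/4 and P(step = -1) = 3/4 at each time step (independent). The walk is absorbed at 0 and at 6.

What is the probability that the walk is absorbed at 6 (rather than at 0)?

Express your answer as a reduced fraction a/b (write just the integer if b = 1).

Answer: 1/28

Derivation:
Biased walk: p = 1/4, q = 3/4, r = q/p = 3
Gambler's ruin: P(hit 6 before 0 | start at 3) = (1 - r^a)/(1 - r^N)
r^3 = 27; r^6 = 729
P = (1 - 27) / (1 - 729) = -26 / -728 = 1/28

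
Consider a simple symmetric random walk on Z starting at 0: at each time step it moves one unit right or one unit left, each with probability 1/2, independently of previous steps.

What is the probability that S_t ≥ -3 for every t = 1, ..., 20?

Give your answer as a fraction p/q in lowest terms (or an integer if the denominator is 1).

Let f(t,s) = #length-t paths at position s with S_1..S_t all ≥ -3.
f(t,s) = f(t-1,s-1) + f(t-1,s+1) for s ≥ -3; f(t,s) = 0 for s < -3.
t=0: f(0,0)=1
t=1: f(1,-1)=1 f(1,1)=1
t=2: f(2,-2)=1 f(2,0)=2 f(2,2)=1
t=3: f(3,-3)=1 f(3,-1)=3 f(3,1)=3 f(3,3)=1
t=4: f(4,-2)=4 f(4,0)=6 f(4,2)=4 f(4,4)=1
t=5: f(5,-3)=4 f(5,-1)=10 f(5,1)=10 f(5,3)=5 f(5,5)=1
t=6: f(6,-2)=14 f(6,0)=20 f(6,2)=15 f(6,4)=6 f(6,6)=1
t=7: f(7,-3)=14 f(7,-1)=34 f(7,1)=35 f(7,3)=21 f(7,5)=7 f(7,7)=1
t=8: f(8,-2)=48 f(8,0)=69 f(8,2)=56 f(8,4)=28 f(8,6)=8 f(8,8)=1
t=9: f(9,-3)=48 f(9,-1)=117 f(9,1)=125 f(9,3)=84 f(9,5)=36 f(9,7)=9 f(9,9)=1
t=10: f(10,-2)=165 f(10,0)=242 f(10,2)=209 f(10,4)=120 f(10,6)=45 f(10,8)=10 f(10,10)=1
t=11: f(11,-3)=165 f(11,-1)=407 f(11,1)=451 f(11,3)=329 f(11,5)=165 f(11,7)=55 f(11,9)=11 f(11,11)=1
t=12: f(12,-2)=572 f(12,0)=858 f(12,2)=780 f(12,4)=494 f(12,6)=220 f(12,8)=66 f(12,10)=12 f(12,12)=1
t=13: f(13,-3)=572 f(13,-1)=1430 f(13,1)=1638 f(13,3)=1274 f(13,5)=714 f(13,7)=286 f(13,9)=78 f(13,11)=13 f(13,13)=1
t=14: f(14,-2)=2002 f(14,0)=3068 f(14,2)=2912 f(14,4)=1988 f(14,6)=1000 f(14,8)=364 f(14,10)=91 f(14,12)=14 f(14,14)=1
t=15: f(15,-3)=2002 f(15,-1)=5070 f(15,1)=5980 f(15,3)=4900 f(15,5)=2988 f(15,7)=1364 f(15,9)=455 f(15,11)=105 f(15,13)=15 f(15,15)=1
t=16: f(16,-2)=7072 f(16,0)=11050 f(16,2)=10880 f(16,4)=7888 f(16,6)=4352 f(16,8)=1819 f(16,10)=560 f(16,12)=120 f(16,14)=16 f(16,16)=1
t=17: f(17,-3)=7072 f(17,-1)=18122 f(17,1)=21930 f(17,3)=18768 f(17,5)=12240 f(17,7)=6171 f(17,9)=2379 f(17,11)=680 f(17,13)=136 f(17,15)=17 f(17,17)=1
t=18: f(18,-2)=25194 f(18,0)=40052 f(18,2)=40698 f(18,4)=31008 f(18,6)=18411 f(18,8)=8550 f(18,10)=3059 f(18,12)=816 f(18,14)=153 f(18,16)=18 f(18,18)=1
t=19: f(19,-3)=25194 f(19,-1)=65246 f(19,1)=80750 f(19,3)=71706 f(19,5)=49419 f(19,7)=26961 f(19,9)=11609 f(19,11)=3875 f(19,13)=969 f(19,15)=171 f(19,17)=19 f(19,19)=1
t=20: f(20,-2)=90440 f(20,0)=145996 f(20,2)=152456 f(20,4)=121125 f(20,6)=76380 f(20,8)=38570 f(20,10)=15484 f(20,12)=4844 f(20,14)=1140 f(20,16)=190 f(20,18)=20 f(20,20)=1
Σ_s f(20,s) = 646646
P = 646646/1048576 = 323323/524288

Answer: 323323/524288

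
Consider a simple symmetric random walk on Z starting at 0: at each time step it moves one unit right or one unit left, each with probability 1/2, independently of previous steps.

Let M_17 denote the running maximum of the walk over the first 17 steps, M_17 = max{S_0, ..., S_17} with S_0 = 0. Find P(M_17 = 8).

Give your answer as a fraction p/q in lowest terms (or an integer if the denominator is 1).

Let M_17 = max(S_0,...,S_17). Use the reflection principle: for j ≥ 1, #{paths with M_17 ≥ j} = #{S_17 ≥ j} + #{S_17 ≥ j+1}.
By reflection, #{M_17 ≥ 8} = #{S_17 ≥ 8} + #{S_17 ≥ 9} = 3214 + 3214 = 6428.
#{M_17 ≥ 9} = #{S_17 ≥ 9} + #{S_17 ≥ 10} = 3214 + 834 = 4048.
#{M_17 = 8} = 6428 - 4048 = 2380.
P(M_17 = 8) = 2380/131072 = 595/32768

Answer: 595/32768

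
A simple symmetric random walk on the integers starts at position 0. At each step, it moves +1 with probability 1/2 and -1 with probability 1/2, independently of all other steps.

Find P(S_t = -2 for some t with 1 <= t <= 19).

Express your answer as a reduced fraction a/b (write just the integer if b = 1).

Count via complement. Let g(t,s) = #length-t paths at position s with S_1..S_t all ≠ -2.
g(t,s) = g(t-1,s-1) + g(t-1,s+1) for s ≠ -2; g(t,-2) = 0.
t=0: g(0,0)=1
t=1: g(1,-1)=1 g(1,1)=1
t=2: g(2,0)=2 g(2,2)=1
t=3: g(3,-1)=2 g(3,1)=3 g(3,3)=1
t=4: g(4,0)=5 g(4,2)=4 g(4,4)=1
t=5: g(5,-1)=5 g(5,1)=9 g(5,3)=5 g(5,5)=1
t=6: g(6,0)=14 g(6,2)=14 g(6,4)=6 g(6,6)=1
t=7: g(7,-1)=14 g(7,1)=28 g(7,3)=20 g(7,5)=7 g(7,7)=1
t=8: g(8,0)=42 g(8,2)=48 g(8,4)=27 g(8,6)=8 g(8,8)=1
t=9: g(9,-1)=42 g(9,1)=90 g(9,3)=75 g(9,5)=35 g(9,7)=9 g(9,9)=1
t=10: g(10,0)=132 g(10,2)=165 g(10,4)=110 g(10,6)=44 g(10,8)=10 g(10,10)=1
t=11: g(11,-1)=132 g(11,1)=297 g(11,3)=275 g(11,5)=154 g(11,7)=54 g(11,9)=11 g(11,11)=1
t=12: g(12,0)=429 g(12,2)=572 g(12,4)=429 g(12,6)=208 g(12,8)=65 g(12,10)=12 g(12,12)=1
t=13: g(13,-1)=429 g(13,1)=1001 g(13,3)=1001 g(13,5)=637 g(13,7)=273 g(13,9)=77 g(13,11)=13 g(13,13)=1
t=14: g(14,0)=1430 g(14,2)=2002 g(14,4)=1638 g(14,6)=910 g(14,8)=350 g(14,10)=90 g(14,12)=14 g(14,14)=1
t=15: g(15,-1)=1430 g(15,1)=3432 g(15,3)=3640 g(15,5)=2548 g(15,7)=1260 g(15,9)=440 g(15,11)=104 g(15,13)=15 g(15,15)=1
t=16: g(16,0)=4862 g(16,2)=7072 g(16,4)=6188 g(16,6)=3808 g(16,8)=1700 g(16,10)=544 g(16,12)=119 g(16,14)=16 g(16,16)=1
t=17: g(17,-1)=4862 g(17,1)=11934 g(17,3)=13260 g(17,5)=9996 g(17,7)=5508 g(17,9)=2244 g(17,11)=663 g(17,13)=135 g(17,15)=17 g(17,17)=1
t=18: g(18,0)=16796 g(18,2)=25194 g(18,4)=23256 g(18,6)=15504 g(18,8)=7752 g(18,10)=2907 g(18,12)=798 g(18,14)=152 g(18,16)=18 g(18,18)=1
t=19: g(19,-1)=16796 g(19,1)=41990 g(19,3)=48450 g(19,5)=38760 g(19,7)=23256 g(19,9)=10659 g(19,11)=3705 g(19,13)=950 g(19,15)=170 g(19,17)=19 g(19,19)=1
Paths never hitting -2: Σ_s g(19,s) = 184756
Paths hitting -2: 2^19 - 184756 = 339532
P = 339532/524288 = 84883/131072

Answer: 84883/131072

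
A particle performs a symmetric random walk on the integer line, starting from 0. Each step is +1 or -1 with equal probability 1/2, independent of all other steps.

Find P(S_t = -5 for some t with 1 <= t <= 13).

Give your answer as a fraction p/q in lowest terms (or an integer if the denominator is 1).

Count via complement. Let g(t,s) = #length-t paths at position s with S_1..S_t all ≠ -5.
g(t,s) = g(t-1,s-1) + g(t-1,s+1) for s ≠ -5; g(t,-5) = 0.
t=0: g(0,0)=1
t=1: g(1,-1)=1 g(1,1)=1
t=2: g(2,-2)=1 g(2,0)=2 g(2,2)=1
t=3: g(3,-3)=1 g(3,-1)=3 g(3,1)=3 g(3,3)=1
t=4: g(4,-4)=1 g(4,-2)=4 g(4,0)=6 g(4,2)=4 g(4,4)=1
t=5: g(5,-3)=5 g(5,-1)=10 g(5,1)=10 g(5,3)=5 g(5,5)=1
t=6: g(6,-4)=5 g(6,-2)=15 g(6,0)=20 g(6,2)=15 g(6,4)=6 g(6,6)=1
t=7: g(7,-3)=20 g(7,-1)=35 g(7,1)=35 g(7,3)=21 g(7,5)=7 g(7,7)=1
t=8: g(8,-4)=20 g(8,-2)=55 g(8,0)=70 g(8,2)=56 g(8,4)=28 g(8,6)=8 g(8,8)=1
t=9: g(9,-3)=75 g(9,-1)=125 g(9,1)=126 g(9,3)=84 g(9,5)=36 g(9,7)=9 g(9,9)=1
t=10: g(10,-4)=75 g(10,-2)=200 g(10,0)=251 g(10,2)=210 g(10,4)=120 g(10,6)=45 g(10,8)=10 g(10,10)=1
t=11: g(11,-3)=275 g(11,-1)=451 g(11,1)=461 g(11,3)=330 g(11,5)=165 g(11,7)=55 g(11,9)=11 g(11,11)=1
t=12: g(12,-4)=275 g(12,-2)=726 g(12,0)=912 g(12,2)=791 g(12,4)=495 g(12,6)=220 g(12,8)=66 g(12,10)=12 g(12,12)=1
t=13: g(13,-3)=1001 g(13,-1)=1638 g(13,1)=1703 g(13,3)=1286 g(13,5)=715 g(13,7)=286 g(13,9)=78 g(13,11)=13 g(13,13)=1
Paths never hitting -5: Σ_s g(13,s) = 6721
Paths hitting -5: 2^13 - 6721 = 1471
P = 1471/8192 = 1471/8192

Answer: 1471/8192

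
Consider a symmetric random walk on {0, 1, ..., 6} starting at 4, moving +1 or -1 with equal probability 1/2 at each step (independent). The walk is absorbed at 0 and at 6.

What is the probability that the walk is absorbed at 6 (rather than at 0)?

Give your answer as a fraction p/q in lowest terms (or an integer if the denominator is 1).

Symmetric walk (p = 1/2): the harmonic-function argument gives P(hit 6 before 0 | start at 4) = a/N.
P = 4/6 = 2/3

Answer: 2/3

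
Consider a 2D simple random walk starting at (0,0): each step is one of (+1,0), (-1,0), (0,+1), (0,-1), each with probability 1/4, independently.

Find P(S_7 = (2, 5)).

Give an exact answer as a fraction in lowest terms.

Answer: 21/16384

Derivation:
Let h be the number of horizontal steps (so 7-h are vertical). To end at (2,5) need (h+2)/2 right-steps and ((7-h)+5)/2 up-steps.
Sum over h with 2 ≤ h ≤ 2, h ≡ 0 (mod 2), 7-h ≡ 1 (mod 2):
h=2: C(7,2)·C(2,2)·C(5,5) = 21·1·1 = 21
Total favorable: 21
Total paths: 4^7 = 16384
P = 21/16384 = 21/16384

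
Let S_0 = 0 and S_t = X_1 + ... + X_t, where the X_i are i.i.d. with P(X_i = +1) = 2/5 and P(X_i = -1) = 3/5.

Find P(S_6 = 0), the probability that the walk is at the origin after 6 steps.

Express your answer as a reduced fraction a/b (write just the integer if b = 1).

Answer: 864/3125

Derivation:
To be at 0 after 6 steps: need exactly 3 steps of +1 and 3 of -1.
Number of such sequences: C(6,3) = 20
Each has probability (2/5)^3 · (3/5)^3 = 216/15625
P = 20 · 216/15625 = 864/3125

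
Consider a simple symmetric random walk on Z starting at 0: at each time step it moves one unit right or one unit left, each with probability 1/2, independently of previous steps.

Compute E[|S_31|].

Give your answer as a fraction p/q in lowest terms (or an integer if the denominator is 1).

S_31 takes values m ≡ 1 (mod 2) with |m| ≤ 31; P(S_31=m) = C(31,(31+m)/2)/2^31.
Total paths: 2^31 = 2147483648
Distribution: P(S=-31)=1/2147483648, P(S=-29)=31/2147483648, P(S=-27)=465/2147483648, P(S=-25)=4495/2147483648, P(S=-23)=31465/2147483648, P(S=-21)=169911/2147483648, P(S=-19)=736281/2147483648, P(S=-17)=2629575/2147483648, P(S=-15)=7888725/2147483648, P(S=-13)=20160075/2147483648, P(S=-11)=44352165/2147483648, P(S=-9)=84672315/2147483648, P(S=-7)=141120525/2147483648, P(S=-5)=206253075/2147483648, P(S=-3)=265182525/2147483648, P(S=-1)=300540195/2147483648, P(S=1)=300540195/2147483648, P(S=3)=265182525/2147483648, P(S=5)=206253075/2147483648, P(S=7)=141120525/2147483648, P(S=9)=84672315/2147483648, P(S=11)=44352165/2147483648, P(S=13)=20160075/2147483648, P(S=15)=7888725/2147483648, P(S=17)=2629575/2147483648, P(S=19)=736281/2147483648, P(S=21)=169911/2147483648, P(S=23)=31465/2147483648, P(S=25)=4495/2147483648, P(S=27)=465/2147483648, P(S=29)=31/2147483648, P(S=31)=1/2147483648
E[|S_31|] = Σ_m |m|·P(S_31=m) = 9617286240/2147483648 = 300540195/67108864

Answer: 300540195/67108864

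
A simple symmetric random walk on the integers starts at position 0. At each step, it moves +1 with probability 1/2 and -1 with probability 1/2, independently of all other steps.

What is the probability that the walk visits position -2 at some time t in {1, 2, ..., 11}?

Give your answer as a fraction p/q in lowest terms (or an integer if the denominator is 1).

Answer: 281/512

Derivation:
Count via complement. Let g(t,s) = #length-t paths at position s with S_1..S_t all ≠ -2.
g(t,s) = g(t-1,s-1) + g(t-1,s+1) for s ≠ -2; g(t,-2) = 0.
t=0: g(0,0)=1
t=1: g(1,-1)=1 g(1,1)=1
t=2: g(2,0)=2 g(2,2)=1
t=3: g(3,-1)=2 g(3,1)=3 g(3,3)=1
t=4: g(4,0)=5 g(4,2)=4 g(4,4)=1
t=5: g(5,-1)=5 g(5,1)=9 g(5,3)=5 g(5,5)=1
t=6: g(6,0)=14 g(6,2)=14 g(6,4)=6 g(6,6)=1
t=7: g(7,-1)=14 g(7,1)=28 g(7,3)=20 g(7,5)=7 g(7,7)=1
t=8: g(8,0)=42 g(8,2)=48 g(8,4)=27 g(8,6)=8 g(8,8)=1
t=9: g(9,-1)=42 g(9,1)=90 g(9,3)=75 g(9,5)=35 g(9,7)=9 g(9,9)=1
t=10: g(10,0)=132 g(10,2)=165 g(10,4)=110 g(10,6)=44 g(10,8)=10 g(10,10)=1
t=11: g(11,-1)=132 g(11,1)=297 g(11,3)=275 g(11,5)=154 g(11,7)=54 g(11,9)=11 g(11,11)=1
Paths never hitting -2: Σ_s g(11,s) = 924
Paths hitting -2: 2^11 - 924 = 1124
P = 1124/2048 = 281/512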